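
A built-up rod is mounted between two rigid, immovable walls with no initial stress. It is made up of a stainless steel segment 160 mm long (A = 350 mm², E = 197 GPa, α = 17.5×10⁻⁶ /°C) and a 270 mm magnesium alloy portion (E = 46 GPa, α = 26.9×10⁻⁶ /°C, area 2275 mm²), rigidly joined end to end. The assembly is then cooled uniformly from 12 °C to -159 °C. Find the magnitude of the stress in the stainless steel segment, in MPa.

σ ≈ 1000 MPa (tensile)

With the walls removed the bar would change length by δ_free = Σ αᵢΔT Lᵢ = 17.5×10⁻⁶×171×160 + 26.9×10⁻⁶×171×270 = 1.721 mm.
Since the ends are fixed, an axial force P builds up, equal in every segment, with P · Σ Lᵢ/(AᵢEᵢ) = δ_free.
The series flexibility is Σ Lᵢ/(AᵢEᵢ) = 160/(350×197×10³) + 270/(2275×46×10³) = 4.901×10⁻⁶ mm/N.
So P = 1.721 / 4.901×10⁻⁶ = 351.1 kN, tensile.
σ_{stainless steel} = P / A = 351100 / 350 = 1003 MPa.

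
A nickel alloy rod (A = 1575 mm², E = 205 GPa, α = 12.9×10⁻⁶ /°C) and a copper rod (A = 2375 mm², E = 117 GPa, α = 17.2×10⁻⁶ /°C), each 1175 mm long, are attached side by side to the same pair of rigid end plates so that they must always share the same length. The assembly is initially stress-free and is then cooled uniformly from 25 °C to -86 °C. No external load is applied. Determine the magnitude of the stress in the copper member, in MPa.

Both members must finish at the same length. With the larger α, the copper tends to over-contract; the plates restrain it, putting the copper in tension and the nickel alloy in compression. With no external load the two internal forces are equal and opposite, magnitude P.
Compatibility of the two members (thermal + elastic change equal): (α₁ − α₂)ΔT = P·[1/(A₁E₁) + 1/(A₂E₂)].
|α₁ − α₂|·ΔT = 4.3×10⁻⁶ × 111 = 0.0004773.
1/(A₁E₁) + 1/(A₂E₂) = 1/(1575×205×10³) + 1/(2375×117×10³) = 6.696×10⁻⁹ N⁻¹.
So P = 0.0004773 / 6.696×10⁻⁹ = 71.28 kN.
σ_{copper} = P/A₂ = 71280/2375 = 30.01 MPa, tensile.

σ ≈ 30 MPa (tensile)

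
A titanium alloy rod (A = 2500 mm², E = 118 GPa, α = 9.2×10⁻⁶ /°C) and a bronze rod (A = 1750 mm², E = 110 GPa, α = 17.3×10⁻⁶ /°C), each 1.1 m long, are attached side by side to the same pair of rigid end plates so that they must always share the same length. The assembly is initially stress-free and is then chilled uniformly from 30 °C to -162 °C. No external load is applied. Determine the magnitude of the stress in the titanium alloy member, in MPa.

Equilibrium of a rigid end plate with no external load gives equal and opposite internal forces ±P in the two members. Since α_{bronze} > α_{titanium alloy}, cooling drives the bronze into tension and the titanium alloy into compression.
Setting the final lengths equal and cancelling L: (α₁ − α₂)ΔT = P/(A₁E₁) + P/(A₂E₂).
|α₁ − α₂|·ΔT = 8.1×10⁻⁶ × 192 = 0.001555.
1/(A₁E₁) + 1/(A₂E₂) = 1/(2500×118×10³) + 1/(1750×110×10³) = 8.585×10⁻⁹ N⁻¹.
P = 0.001555 / 8.585×10⁻⁹ = 181200 N = 181.2 kN.
σ_{titanium alloy} = P/A₁ = 181200/2500 = 72.46 MPa, compressive.

σ ≈ 72.5 MPa (compressive)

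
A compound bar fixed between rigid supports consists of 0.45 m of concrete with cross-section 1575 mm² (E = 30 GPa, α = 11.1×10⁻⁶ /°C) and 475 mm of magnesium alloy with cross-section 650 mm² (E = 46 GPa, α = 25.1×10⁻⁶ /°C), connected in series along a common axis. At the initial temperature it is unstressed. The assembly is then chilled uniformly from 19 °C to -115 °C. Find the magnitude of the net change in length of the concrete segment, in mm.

|ΔL| ≈ 0.18 mm

With the walls removed the bar would change length by δ_free = Σ αᵢΔT Lᵢ = 11.1×10⁻⁶×134×450 + 25.1×10⁻⁶×134×475 = 2.267 mm.
The rigid supports impose zero overall length change; the single axial force P common to all segments must satisfy P Σ Lᵢ/(AᵢEᵢ) = δ_free.
Σ Lᵢ/(AᵢEᵢ) = 450/(1575×30×10³) + 475/(650×46×10³) = 2.541×10⁻⁵ mm/N.
So P = 2.267 / 2.541×10⁻⁵ = 89.21 kN, tensile.
For the concrete segment, free thermal change = 11.1×10⁻⁶×134×450 = 0.6693 mm and elastic change from P = 89210×450/(1575×30×10³) = 0.8497 mm; these oppose, so the net change is 0.18 mm (segment lengthens).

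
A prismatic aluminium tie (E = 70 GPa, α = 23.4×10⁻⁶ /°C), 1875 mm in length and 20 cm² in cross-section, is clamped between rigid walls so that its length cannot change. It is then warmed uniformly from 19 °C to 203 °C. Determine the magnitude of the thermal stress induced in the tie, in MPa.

σ ≈ 301 MPa (compressive)

Because both ends are immovable the net strain is zero, and the suppressed thermal strain is αΔT = 23.4×10⁻⁶ × 184 = 4305.6×10⁻⁶.
σ = EαΔT = 70×10³ × 23.4×10⁻⁶ × 184 = 301.4 MPa (compressive; the tie is trying to expand).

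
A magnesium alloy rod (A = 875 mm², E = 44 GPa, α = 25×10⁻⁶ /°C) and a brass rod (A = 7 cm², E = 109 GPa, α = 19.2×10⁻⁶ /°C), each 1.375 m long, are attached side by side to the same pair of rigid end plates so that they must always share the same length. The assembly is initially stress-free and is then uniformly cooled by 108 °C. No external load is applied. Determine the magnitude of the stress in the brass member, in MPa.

σ ≈ 22.9 MPa (compressive)

Both members must finish at the same length. With the larger α, the magnesium alloy tends to over-contract; the plates restrain it, putting the magnesium alloy in tension and the brass in compression. With no external load the two internal forces are equal and opposite, magnitude P.
Setting the final lengths equal and cancelling L: (α₁ − α₂)ΔT = P/(A₁E₁) + P/(A₂E₂).
|α₁ − α₂|·ΔT = 5.8×10⁻⁶ × 108 = 0.0006264.
1/(A₁E₁) + 1/(A₂E₂) = 1/(875×44×10³) + 1/(700×109×10³) = 3.908×10⁻⁸ N⁻¹.
P = 0.0006264 / 3.908×10⁻⁸ = 16030 N = 16.03 kN.
σ_{brass} = P/A₂ = 16030/700 = 22.9 MPa, compressive.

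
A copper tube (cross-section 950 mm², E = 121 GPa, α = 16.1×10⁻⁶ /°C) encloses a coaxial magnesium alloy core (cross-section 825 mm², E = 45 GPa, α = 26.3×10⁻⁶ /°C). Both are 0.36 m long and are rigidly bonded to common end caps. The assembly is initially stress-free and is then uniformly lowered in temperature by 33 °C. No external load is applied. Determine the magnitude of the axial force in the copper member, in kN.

P ≈ 9.45 kN (compressive in the copper)

The magnesium alloy has the larger α, so on cooling it would change length more than the copper if both were free. The rigid plates force a common final length, so the magnesium alloy is put into tension and the copper into compression, with equal and opposite forces P (no external load).
Compatibility of the two members (thermal + elastic change equal): (α₁ − α₂)ΔT = P·[1/(A₁E₁) + 1/(A₂E₂)].
|α₁ − α₂|·ΔT = 10.2×10⁻⁶ × 33 = 0.0003366.
1/(A₁E₁) + 1/(A₂E₂) = 1/(950×121×10³) + 1/(825×45×10³) = 3.564×10⁻⁸ N⁻¹.
P = 0.0003366 / 3.564×10⁻⁸ = 9446 N = 9.446 kN.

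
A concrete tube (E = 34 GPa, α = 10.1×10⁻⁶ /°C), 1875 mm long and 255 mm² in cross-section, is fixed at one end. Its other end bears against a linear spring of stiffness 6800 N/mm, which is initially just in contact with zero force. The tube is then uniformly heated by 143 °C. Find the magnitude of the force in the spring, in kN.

P ≈ 7.45 kN

If the spring were absent the tube would lengthen by αΔT L = 10.1×10⁻⁶ × 143 × 1875 = 2.708 mm.
With a force P in the spring, the elastic change of the tube is PL/(AE) and that of the spring is P/k; compatibility requires their sum to equal δ_free.
P [ L/(AE) + 1/k ] = δ_free → P [ 1875/(255×34×10³) + 1/(6800) ] = 2.708.
P = 2.708 / 0.0003633 = 7454 N.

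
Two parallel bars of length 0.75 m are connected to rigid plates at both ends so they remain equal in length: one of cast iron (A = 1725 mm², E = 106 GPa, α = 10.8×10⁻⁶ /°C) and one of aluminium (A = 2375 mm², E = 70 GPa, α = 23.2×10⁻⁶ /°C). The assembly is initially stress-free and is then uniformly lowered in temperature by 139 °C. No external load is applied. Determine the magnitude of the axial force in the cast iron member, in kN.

P ≈ 150 kN (compressive in the cast iron)

The aluminium has the larger α, so on cooling it would change length more than the cast iron if both were free. The rigid plates force a common final length, so the aluminium is put into tension and the cast iron into compression, with equal and opposite forces P (no external load).
Setting the final lengths equal and cancelling L: (α₁ − α₂)ΔT = P/(A₁E₁) + P/(A₂E₂).
|α₁ − α₂|·ΔT = 12.4×10⁻⁶ × 139 = 0.001724.
1/(A₁E₁) + 1/(A₂E₂) = 1/(1725×106×10³) + 1/(2375×70×10³) = 1.148×10⁻⁸ N⁻¹.
So P = 0.001724 / 1.148×10⁻⁸ = 150.1 kN.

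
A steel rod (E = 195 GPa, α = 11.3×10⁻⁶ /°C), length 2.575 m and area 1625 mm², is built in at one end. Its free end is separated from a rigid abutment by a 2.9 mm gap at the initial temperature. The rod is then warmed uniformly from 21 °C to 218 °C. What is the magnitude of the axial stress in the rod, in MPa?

σ ≈ 214 MPa (compressive)

If the wall were absent the rod would grow by αΔT L = 11.3×10⁻⁶ × 197 × 2575 = 5.732 mm.
This exceeds the 2.9 mm gap, so the wall pushes back. The portion of expansion that must be recovered elastically is δ_free − gap = 5.732 − 2.9 = 2.832 mm.
Compatibility: PL/(AE) = 2.832 mm, so σ = P/A = E × (2.832/2575) = 214.5 MPa.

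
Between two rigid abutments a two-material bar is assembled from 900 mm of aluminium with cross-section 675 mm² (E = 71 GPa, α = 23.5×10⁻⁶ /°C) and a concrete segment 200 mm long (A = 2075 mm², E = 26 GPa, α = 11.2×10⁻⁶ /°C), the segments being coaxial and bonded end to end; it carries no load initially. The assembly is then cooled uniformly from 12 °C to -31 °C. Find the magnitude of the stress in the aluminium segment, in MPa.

σ ≈ 66.3 MPa (tensile)

Free thermal contraction of the whole bar: Σ αᵢΔT Lᵢ = 23.5×10⁻⁶×43×900 + 11.2×10⁻⁶×43×200 = 1.006 mm.
Since the ends are fixed, an axial force P builds up, equal in every segment, with P · Σ Lᵢ/(AᵢEᵢ) = δ_free.
The series flexibility is Σ Lᵢ/(AᵢEᵢ) = 900/(675×71×10³) + 200/(2075×26×10³) = 2.249×10⁻⁵ mm/N.
P = 1.006 / 2.249×10⁻⁵ = 44730 N = 44.73 kN, tensile.
σ_{aluminium} = P / A = 44730 / 675 = 66.26 MPa.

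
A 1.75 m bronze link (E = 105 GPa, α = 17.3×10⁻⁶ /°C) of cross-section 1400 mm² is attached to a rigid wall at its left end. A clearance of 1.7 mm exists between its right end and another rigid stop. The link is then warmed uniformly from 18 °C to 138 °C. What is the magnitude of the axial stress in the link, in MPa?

Unrestrained expansion: δ_free = αΔT L = 17.3×10⁻⁶ × 120 × 1750 = 3.633 mm.
After closing the 1.7 mm clearance, 3.633 − 1.7 = 1.933 mm of expansion remains to be suppressed by the wall.
That suppressed elongation corresponds to σ = E·Δ/L = 105×10³ × 1.933/1750 = 116 MPa.

σ ≈ 116 MPa (compressive)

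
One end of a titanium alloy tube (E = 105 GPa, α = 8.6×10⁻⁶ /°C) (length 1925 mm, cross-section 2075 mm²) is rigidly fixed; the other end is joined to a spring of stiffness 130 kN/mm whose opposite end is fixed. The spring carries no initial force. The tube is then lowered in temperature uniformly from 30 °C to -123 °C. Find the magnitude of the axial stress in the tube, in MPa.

σ ≈ 73.9 MPa (tensile)

If the spring were absent the tube would shorten by αΔT L = 8.6×10⁻⁶ × 153 × 1925 = 2.533 mm.
Let P be the tensile force in the spring. The tube extends elastically by PL/(AE) and the spring stretches by P/k; together these equal δ_free.
P [ L/(AE) + 1/k ] = δ_free → P [ 1925/(2075×105×10³) + 1/(130×10³) ] = 2.533.
P = 2.533 / 1.653×10⁻⁵ = 153300 N.
σ = P/A = 153300/2075 = 73.86 MPa.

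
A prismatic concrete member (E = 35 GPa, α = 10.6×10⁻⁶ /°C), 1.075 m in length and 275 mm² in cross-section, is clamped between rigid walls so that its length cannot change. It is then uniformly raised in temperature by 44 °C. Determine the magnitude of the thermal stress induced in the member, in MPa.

σ ≈ 16.3 MPa (compressive)

Because both ends are immovable the net strain is zero, and the suppressed thermal strain is αΔT = 10.6×10⁻⁶ × 44 = 466.4×10⁻⁶.
Hence σ = E·αΔT = 35×10³ × 466.4×10⁻⁶ = 16.32 MPa, compressive.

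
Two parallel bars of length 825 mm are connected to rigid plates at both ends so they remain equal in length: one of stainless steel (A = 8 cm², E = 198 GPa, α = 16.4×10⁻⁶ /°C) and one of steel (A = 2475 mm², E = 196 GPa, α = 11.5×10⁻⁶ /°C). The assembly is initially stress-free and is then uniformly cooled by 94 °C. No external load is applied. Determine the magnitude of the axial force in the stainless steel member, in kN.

Both members must finish at the same length. With the larger α, the stainless steel tends to over-contract; the plates restrain it, putting the stainless steel in tension and the steel in compression. With no external load the two internal forces are equal and opposite, magnitude P.
Equating the net (thermal + elastic) strains gives |α₁ − α₂|·ΔT = P·[1/(A₁E₁) + 1/(A₂E₂)].
|α₁ − α₂|·ΔT = 4.9×10⁻⁶ × 94 = 0.0004606.
1/(A₁E₁) + 1/(A₂E₂) = 1/(800×198×10³) + 1/(2475×196×10³) = 8.375×10⁻⁹ N⁻¹.
So P = 0.0004606 / 8.375×10⁻⁹ = 55 kN.

P ≈ 55 kN (tensile in the stainless steel)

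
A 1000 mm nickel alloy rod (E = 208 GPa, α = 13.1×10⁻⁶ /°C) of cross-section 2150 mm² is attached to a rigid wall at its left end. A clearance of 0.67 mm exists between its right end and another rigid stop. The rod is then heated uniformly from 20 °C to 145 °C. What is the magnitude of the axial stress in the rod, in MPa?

Free thermal elongation = αΔT L = 13.1×10⁻⁶ × 125 × 1000 = 1.637 mm.
After closing the 0.67 mm clearance, 1.637 − 0.67 = 0.9675 mm of expansion remains to be suppressed by the wall.
That suppressed elongation corresponds to σ = E·Δ/L = 208×10³ × 0.9675/1000 = 201.2 MPa.

σ ≈ 201 MPa (compressive)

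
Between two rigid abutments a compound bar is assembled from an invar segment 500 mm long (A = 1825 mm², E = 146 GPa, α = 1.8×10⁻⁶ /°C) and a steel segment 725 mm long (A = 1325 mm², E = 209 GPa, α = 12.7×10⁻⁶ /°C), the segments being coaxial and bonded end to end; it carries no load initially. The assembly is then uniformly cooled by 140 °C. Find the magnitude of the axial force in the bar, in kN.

P ≈ 315 kN (tensile)

Free thermal contraction of the whole bar: Σ αᵢΔT Lᵢ = 1.8×10⁻⁶×140×500 + 12.7×10⁻⁶×140×725 = 1.415 mm.
Since the ends are fixed, an axial force P builds up, equal in every segment, with P · Σ Lᵢ/(AᵢEᵢ) = δ_free.
Σ Lᵢ/(AᵢEᵢ) = 500/(1825×146×10³) + 725/(1325×209×10³) = 4.495×10⁻⁶ mm/N.
So P = 1.415 / 4.495×10⁻⁶ = 314.8 kN, tensile.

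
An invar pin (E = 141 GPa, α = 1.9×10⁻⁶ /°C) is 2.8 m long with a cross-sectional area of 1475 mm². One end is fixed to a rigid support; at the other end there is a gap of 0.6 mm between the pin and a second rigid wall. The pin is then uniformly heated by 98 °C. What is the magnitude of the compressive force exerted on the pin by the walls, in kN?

P ≈ 0 kN

If the wall were absent the pin would grow by αΔT L = 1.9×10⁻⁶ × 98 × 2800 = 0.5214 mm.
Since δ_free = 0.521 mm is less than the 0.6 mm gap, the pin never touches the wall. No axial force develops.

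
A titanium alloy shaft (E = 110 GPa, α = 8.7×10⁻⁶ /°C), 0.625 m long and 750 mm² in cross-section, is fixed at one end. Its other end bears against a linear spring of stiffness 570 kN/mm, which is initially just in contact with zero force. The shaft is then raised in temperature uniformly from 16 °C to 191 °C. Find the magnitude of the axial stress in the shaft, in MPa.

The unrestrained thermal change is αΔT L = 8.7×10⁻⁶ × 175 × 625 = 0.9516 mm.
Let P be the compressive force at the spring. The shaft shortens elastically by PL/(AE) and the spring compresses by P/k; together these equal δ_free.
P [ L/(AE) + 1/k ] = δ_free → P [ 625/(750×110×10³) + 1/(570×10³) ] = 0.9516.
P = 0.9516 / 9.33×10⁻⁶ = 102000 N.
σ = P/A = 102000/750 = 136 MPa.

σ ≈ 136 MPa (compressive)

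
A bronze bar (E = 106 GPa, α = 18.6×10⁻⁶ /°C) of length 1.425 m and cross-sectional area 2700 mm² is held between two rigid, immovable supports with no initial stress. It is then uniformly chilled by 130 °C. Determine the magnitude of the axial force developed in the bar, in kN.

P ≈ 692 kN (tensile)

Full restraint means ε = 0, so the stress is σ = EαΔT = 106×10³ × 18.6×10⁻⁶ × 130 = 256.3 MPa.
P = AEαΔT = 2700 × 106×10³ × 18.6×10⁻⁶ × 130 = 692 kN (tensile).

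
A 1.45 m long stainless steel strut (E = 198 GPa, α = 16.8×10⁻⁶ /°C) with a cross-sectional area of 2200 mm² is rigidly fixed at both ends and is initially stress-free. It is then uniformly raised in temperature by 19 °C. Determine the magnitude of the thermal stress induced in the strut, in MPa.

With length fixed, the mechanical strain must cancel the thermal strain αΔT = 16.8×10⁻⁶ × 19 = 319.2×10⁻⁶.
σ = EαΔT = 198×10³ × 16.8×10⁻⁶ × 19 = 63.2 MPa (compressive; the strut is trying to expand).

σ ≈ 63.2 MPa (compressive)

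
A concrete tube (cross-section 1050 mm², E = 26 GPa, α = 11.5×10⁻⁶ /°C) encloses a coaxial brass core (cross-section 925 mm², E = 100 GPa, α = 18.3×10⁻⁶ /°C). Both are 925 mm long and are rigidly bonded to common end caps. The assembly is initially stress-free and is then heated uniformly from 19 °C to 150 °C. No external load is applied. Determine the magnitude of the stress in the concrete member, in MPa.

σ ≈ 17.9 MPa (tensile)

Equilibrium of a rigid end plate with no external load gives equal and opposite internal forces ±P in the two members. Since α_{brass} > α_{concrete}, heating drives the brass into compression and the concrete into tension.
Compatibility of the two members (thermal + elastic change equal): (α₁ − α₂)ΔT = P·[1/(A₁E₁) + 1/(A₂E₂)].
|α₁ − α₂|·ΔT = 6.8×10⁻⁶ × 131 = 0.0008908.
1/(A₁E₁) + 1/(A₂E₂) = 1/(1050×26×10³) + 1/(925×100×10³) = 4.744×10⁻⁸ N⁻¹.
So P = 0.0008908 / 4.744×10⁻⁸ = 18.78 kN.
σ_{concrete} = P/A₁ = 18780/1050 = 17.88 MPa, tensile.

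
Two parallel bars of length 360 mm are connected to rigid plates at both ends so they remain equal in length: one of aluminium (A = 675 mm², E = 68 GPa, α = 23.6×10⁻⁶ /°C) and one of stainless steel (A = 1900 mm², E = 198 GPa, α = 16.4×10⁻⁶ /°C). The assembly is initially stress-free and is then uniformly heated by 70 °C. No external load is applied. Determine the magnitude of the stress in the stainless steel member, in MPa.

Both members must finish at the same length. With the larger α, the aluminium tends to over-expand; the plates restrain it, putting the aluminium in compression and the stainless steel in tension. With no external load the two internal forces are equal and opposite, magnitude P.
Equating the net (thermal + elastic) strains gives |α₁ − α₂|·ΔT = P·[1/(A₁E₁) + 1/(A₂E₂)].
|α₁ − α₂|·ΔT = 7.2×10⁻⁶ × 70 = 0.000504.
1/(A₁E₁) + 1/(A₂E₂) = 1/(675×68×10³) + 1/(1900×198×10³) = 2.444×10⁻⁸ N⁻¹.
So P = 0.000504 / 2.444×10⁻⁸ = 20.62 kN.
σ_{stainless steel} = P/A₂ = 20620/1900 = 10.85 MPa, tensile.

σ ≈ 10.9 MPa (tensile)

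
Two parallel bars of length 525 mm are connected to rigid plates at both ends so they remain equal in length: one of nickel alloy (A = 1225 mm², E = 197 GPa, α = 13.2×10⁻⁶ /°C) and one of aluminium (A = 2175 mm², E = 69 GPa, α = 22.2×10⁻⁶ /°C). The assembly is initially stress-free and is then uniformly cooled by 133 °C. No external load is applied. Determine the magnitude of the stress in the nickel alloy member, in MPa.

The aluminium has the larger α, so on cooling it would change length more than the nickel alloy if both were free. The rigid plates force a common final length, so the aluminium is put into tension and the nickel alloy into compression, with equal and opposite forces P (no external load).
Equating the net (thermal + elastic) strains gives |α₁ − α₂|·ΔT = P·[1/(A₁E₁) + 1/(A₂E₂)].
|α₁ − α₂|·ΔT = 9×10⁻⁶ × 133 = 0.001197.
1/(A₁E₁) + 1/(A₂E₂) = 1/(1225×197×10³) + 1/(2175×69×10³) = 1.081×10⁻⁸ N⁻¹.
P = 0.001197 / 1.081×10⁻⁸ = 110800 N = 110.8 kN.
σ_{nickel alloy} = P/A₁ = 110800/1225 = 90.42 MPa, compressive.

σ ≈ 90.4 MPa (compressive)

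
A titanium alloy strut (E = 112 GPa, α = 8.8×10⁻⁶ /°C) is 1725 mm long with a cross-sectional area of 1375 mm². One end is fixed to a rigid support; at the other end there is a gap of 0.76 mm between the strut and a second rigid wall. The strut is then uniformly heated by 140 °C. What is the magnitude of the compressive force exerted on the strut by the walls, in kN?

P ≈ 122 kN

If the wall were absent the strut would grow by αΔT L = 8.8×10⁻⁶ × 140 × 1725 = 2.125 mm.
After closing the 0.76 mm clearance, 2.125 − 0.76 = 1.365 mm of expansion remains to be suppressed by the wall.
That suppressed elongation corresponds to σ = E·Δ/L = 112×10³ × 1.365/1725 = 88.64 MPa.
Force on the wall = σA = 88.64 × 1375 mm² = 121.9 kN.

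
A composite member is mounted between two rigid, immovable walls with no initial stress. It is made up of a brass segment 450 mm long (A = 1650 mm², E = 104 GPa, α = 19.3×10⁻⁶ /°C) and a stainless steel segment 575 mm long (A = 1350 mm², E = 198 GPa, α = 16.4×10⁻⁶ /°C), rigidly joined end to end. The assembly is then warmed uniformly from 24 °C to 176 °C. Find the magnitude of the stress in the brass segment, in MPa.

If the supports were absent, the total length change would be Σ αᵢΔT Lᵢ = 19.3×10⁻⁶×152×450 + 16.4×10⁻⁶×152×575 = 2.753 mm.
The rigid supports impose zero overall length change; the single axial force P common to all segments must satisfy P Σ Lᵢ/(AᵢEᵢ) = δ_free.
The series flexibility is Σ Lᵢ/(AᵢEᵢ) = 450/(1650×104×10³) + 575/(1350×198×10³) = 4.774×10⁻⁶ mm/N.
Hence P = δ_free / Σ(L/AE) = 2.753/4.774×10⁻⁶ = 576.8 kN (compressive).
σ_{brass} = P / A = 576800 / 1650 = 349.6 MPa.

σ ≈ 350 MPa (compressive)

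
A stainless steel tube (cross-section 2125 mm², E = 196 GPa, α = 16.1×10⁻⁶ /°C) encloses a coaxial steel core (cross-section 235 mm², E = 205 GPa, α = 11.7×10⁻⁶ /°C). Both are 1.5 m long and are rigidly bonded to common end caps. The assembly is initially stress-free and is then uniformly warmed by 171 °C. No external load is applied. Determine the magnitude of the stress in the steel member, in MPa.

The stainless steel has the larger α, so on heating it would change length more than the steel if both were free. The rigid plates force a common final length, so the stainless steel is put into compression and the steel into tension, with equal and opposite forces P (no external load).
Setting the final lengths equal and cancelling L: (α₁ − α₂)ΔT = P/(A₁E₁) + P/(A₂E₂).
|α₁ − α₂|·ΔT = 4.4×10⁻⁶ × 171 = 0.0007524.
1/(A₁E₁) + 1/(A₂E₂) = 1/(2125×196×10³) + 1/(235×205×10³) = 2.316×10⁻⁸ N⁻¹.
P = 0.0007524 / 2.316×10⁻⁸ = 32490 N = 32.49 kN.
σ_{steel} = P/A₂ = 32490/235 = 138.3 MPa, tensile.

σ ≈ 138 MPa (tensile)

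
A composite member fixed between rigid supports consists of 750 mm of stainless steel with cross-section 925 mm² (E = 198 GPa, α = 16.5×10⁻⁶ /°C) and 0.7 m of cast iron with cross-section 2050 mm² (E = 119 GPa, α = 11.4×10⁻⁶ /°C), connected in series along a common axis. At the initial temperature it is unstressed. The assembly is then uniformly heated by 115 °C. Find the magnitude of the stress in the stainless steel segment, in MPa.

σ ≈ 363 MPa (compressive)

Free thermal expansion of the whole bar: Σ αᵢΔT Lᵢ = 16.5×10⁻⁶×115×750 + 11.4×10⁻⁶×115×700 = 2.341 mm.
Since the ends are fixed, an axial force P builds up, equal in every segment, with P · Σ Lᵢ/(AᵢEᵢ) = δ_free.
Σ Lᵢ/(AᵢEᵢ) = 750/(925×198×10³) + 700/(2050×119×10³) = 6.964×10⁻⁶ mm/N.
P = 2.341 / 6.964×10⁻⁶ = 336100 N = 336.1 kN, compressive.
σ_{stainless steel} = P / A = 336100 / 925 = 363.4 MPa.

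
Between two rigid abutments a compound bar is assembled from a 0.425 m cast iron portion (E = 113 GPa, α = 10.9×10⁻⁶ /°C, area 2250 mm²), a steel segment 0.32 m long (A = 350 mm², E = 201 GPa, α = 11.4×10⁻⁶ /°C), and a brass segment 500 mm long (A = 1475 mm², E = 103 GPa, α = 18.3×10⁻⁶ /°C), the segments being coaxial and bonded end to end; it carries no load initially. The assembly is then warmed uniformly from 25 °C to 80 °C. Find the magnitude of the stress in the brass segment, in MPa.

σ ≈ 68.3 MPa (compressive)

If the supports were absent, the total length change would be Σ αᵢΔT Lᵢ = 10.9×10⁻⁶×55×425 + 11.4×10⁻⁶×55×320 + 18.3×10⁻⁶×55×500 = 0.9587 mm.
Since the ends are fixed, an axial force P builds up, equal in every segment, with P · Σ Lᵢ/(AᵢEᵢ) = δ_free.
Σ Lᵢ/(AᵢEᵢ) = 425/(2250×113×10³) + 320/(350×201×10³) + 500/(1475×103×10³) = 9.511×10⁻⁶ mm/N.
Hence P = δ_free / Σ(L/AE) = 0.9587/9.511×10⁻⁶ = 100.8 kN (compressive).
σ_{brass} = P / A = 100800 / 1475 = 68.33 MPa.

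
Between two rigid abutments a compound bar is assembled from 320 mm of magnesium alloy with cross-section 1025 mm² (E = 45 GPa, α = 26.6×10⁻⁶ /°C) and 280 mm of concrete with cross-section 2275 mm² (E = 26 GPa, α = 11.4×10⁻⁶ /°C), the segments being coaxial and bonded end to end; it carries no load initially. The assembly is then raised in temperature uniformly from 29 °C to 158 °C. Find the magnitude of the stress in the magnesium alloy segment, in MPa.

σ ≈ 126 MPa (compressive)

With the walls removed the bar would change length by δ_free = Σ αᵢΔT Lᵢ = 26.6×10⁻⁶×129×320 + 11.4×10⁻⁶×129×280 = 1.51 mm.
The walls prevent any net length change, so an axial force P (same in every segment) develops. Compatibility: P · Σ Lᵢ/(AᵢEᵢ) = δ_free.
Σ Lᵢ/(AᵢEᵢ) = 320/(1025×45×10³) + 280/(2275×26×10³) = 1.167×10⁻⁵ mm/N.
So P = 1.51 / 1.167×10⁻⁵ = 129.4 kN, compressive.
σ_{magnesium alloy} = P / A = 129400 / 1025 = 126.2 MPa.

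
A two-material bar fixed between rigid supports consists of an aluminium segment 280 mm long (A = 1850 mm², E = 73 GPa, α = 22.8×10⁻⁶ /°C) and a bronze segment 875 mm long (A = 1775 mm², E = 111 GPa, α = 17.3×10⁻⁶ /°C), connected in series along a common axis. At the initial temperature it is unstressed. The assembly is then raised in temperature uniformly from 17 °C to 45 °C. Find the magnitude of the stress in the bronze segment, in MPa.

σ ≈ 52.1 MPa (compressive)

With the walls removed the bar would change length by δ_free = Σ αᵢΔT Lᵢ = 22.8×10⁻⁶×28×280 + 17.3×10⁻⁶×28×875 = 0.6026 mm.
Since the ends are fixed, an axial force P builds up, equal in every segment, with P · Σ Lᵢ/(AᵢEᵢ) = δ_free.
The series flexibility is Σ Lᵢ/(AᵢEᵢ) = 280/(1850×73×10³) + 875/(1775×111×10³) = 6.514×10⁻⁶ mm/N.
P = 0.6026 / 6.514×10⁻⁶ = 92500 N = 92.5 kN, compressive.
σ_{bronze} = P / A = 92500 / 1775 = 52.11 MPa.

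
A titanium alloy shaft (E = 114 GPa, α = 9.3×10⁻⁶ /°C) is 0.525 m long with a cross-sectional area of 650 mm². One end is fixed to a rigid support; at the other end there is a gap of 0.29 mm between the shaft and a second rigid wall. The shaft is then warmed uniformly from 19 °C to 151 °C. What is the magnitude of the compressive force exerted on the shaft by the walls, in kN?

P ≈ 50 kN

Free thermal elongation = αΔT L = 9.3×10⁻⁶ × 132 × 525 = 0.6445 mm.
This exceeds the 0.29 mm gap, so the wall pushes back. The portion of expansion that must be recovered elastically is δ_free − gap = 0.6445 − 0.29 = 0.3545 mm.
That suppressed elongation corresponds to σ = E·Δ/L = 114×10³ × 0.3545/525 = 76.97 MPa.
P = σA = 76.97 × 650 = 50.03 kN.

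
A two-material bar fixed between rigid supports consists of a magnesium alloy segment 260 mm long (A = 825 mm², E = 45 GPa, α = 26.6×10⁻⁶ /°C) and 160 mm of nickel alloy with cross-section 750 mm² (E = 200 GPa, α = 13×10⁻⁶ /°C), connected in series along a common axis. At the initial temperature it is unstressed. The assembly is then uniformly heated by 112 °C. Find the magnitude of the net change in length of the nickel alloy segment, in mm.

With the walls removed the bar would change length by δ_free = Σ αᵢΔT Lᵢ = 26.6×10⁻⁶×112×260 + 13×10⁻⁶×112×160 = 1.008 mm.
Since the ends are fixed, an axial force P builds up, equal in every segment, with P · Σ Lᵢ/(AᵢEᵢ) = δ_free.
The series flexibility is Σ Lᵢ/(AᵢEᵢ) = 260/(825×45×10³) + 160/(750×200×10³) = 8.07×10⁻⁶ mm/N.
P = 1.008 / 8.07×10⁻⁶ = 124900 N = 124.9 kN, compressive.
For the nickel alloy segment, free thermal change = 13×10⁻⁶×112×160 = 0.233 mm and elastic change from P = 124900×160/(750×200×10³) = 0.1332 mm; these oppose, so the net change is 0.0998 mm (segment lengthens).

|ΔL| ≈ 0.0998 mm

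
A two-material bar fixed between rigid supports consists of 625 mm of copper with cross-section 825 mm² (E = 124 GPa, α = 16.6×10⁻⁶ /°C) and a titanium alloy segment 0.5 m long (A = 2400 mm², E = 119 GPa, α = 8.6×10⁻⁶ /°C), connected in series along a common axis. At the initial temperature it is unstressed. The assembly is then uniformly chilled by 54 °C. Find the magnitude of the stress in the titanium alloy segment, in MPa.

If the supports were absent, the total length change would be Σ αᵢΔT Lᵢ = 16.6×10⁻⁶×54×625 + 8.6×10⁻⁶×54×500 = 0.7924 mm.
Since the ends are fixed, an axial force P builds up, equal in every segment, with P · Σ Lᵢ/(AᵢEᵢ) = δ_free.
Σ Lᵢ/(AᵢEᵢ) = 625/(825×124×10³) + 500/(2400×119×10³) = 7.86×10⁻⁶ mm/N.
P = 0.7924 / 7.86×10⁻⁶ = 100800 N = 100.8 kN, tensile.
σ_{titanium alloy} = P / A = 100800 / 2400 = 42.01 MPa.

σ ≈ 42 MPa (tensile)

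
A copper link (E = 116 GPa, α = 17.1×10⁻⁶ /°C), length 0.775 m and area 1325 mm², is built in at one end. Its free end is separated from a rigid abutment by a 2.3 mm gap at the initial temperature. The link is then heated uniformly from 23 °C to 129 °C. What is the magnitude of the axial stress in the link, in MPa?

Unrestrained expansion: δ_free = αΔT L = 17.1×10⁻⁶ × 106 × 775 = 1.405 mm.
Since δ_free = 1.4 mm is less than the 2.3 mm gap, the link never touches the wall. No axial force develops.

σ ≈ 0 MPa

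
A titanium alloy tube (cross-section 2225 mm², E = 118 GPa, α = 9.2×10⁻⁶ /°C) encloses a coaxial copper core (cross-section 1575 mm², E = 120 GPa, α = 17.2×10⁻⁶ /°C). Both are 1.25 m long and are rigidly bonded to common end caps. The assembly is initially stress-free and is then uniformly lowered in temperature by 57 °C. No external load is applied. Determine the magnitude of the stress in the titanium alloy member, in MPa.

The copper has the larger α, so on cooling it would change length more than the titanium alloy if both were free. The rigid plates force a common final length, so the copper is put into tension and the titanium alloy into compression, with equal and opposite forces P (no external load).
Equating the net (thermal + elastic) strains gives |α₁ − α₂|·ΔT = P·[1/(A₁E₁) + 1/(A₂E₂)].
|α₁ − α₂|·ΔT = 8×10⁻⁶ × 57 = 0.000456.
1/(A₁E₁) + 1/(A₂E₂) = 1/(2225×118×10³) + 1/(1575×120×10³) = 9.1×10⁻⁹ N⁻¹.
So P = 0.000456 / 9.1×10⁻⁹ = 50.11 kN.
σ_{titanium alloy} = P/A₁ = 50110/2225 = 22.52 MPa, compressive.

σ ≈ 22.5 MPa (compressive)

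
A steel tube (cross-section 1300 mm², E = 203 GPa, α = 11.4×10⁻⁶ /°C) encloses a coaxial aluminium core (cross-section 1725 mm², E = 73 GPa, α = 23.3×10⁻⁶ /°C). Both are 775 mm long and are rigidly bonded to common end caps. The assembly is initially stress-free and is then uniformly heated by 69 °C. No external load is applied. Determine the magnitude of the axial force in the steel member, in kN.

The aluminium has the larger α, so on heating it would change length more than the steel if both were free. The rigid plates force a common final length, so the aluminium is put into compression and the steel into tension, with equal and opposite forces P (no external load).
Setting the final lengths equal and cancelling L: (α₁ − α₂)ΔT = P/(A₁E₁) + P/(A₂E₂).
|α₁ − α₂|·ΔT = 11.9×10⁻⁶ × 69 = 0.0008211.
1/(A₁E₁) + 1/(A₂E₂) = 1/(1300×203×10³) + 1/(1725×73×10³) = 1.173×10⁻⁸ N⁻¹.
So P = 0.0008211 / 1.173×10⁻⁸ = 70 kN.

P ≈ 70 kN (tensile in the steel)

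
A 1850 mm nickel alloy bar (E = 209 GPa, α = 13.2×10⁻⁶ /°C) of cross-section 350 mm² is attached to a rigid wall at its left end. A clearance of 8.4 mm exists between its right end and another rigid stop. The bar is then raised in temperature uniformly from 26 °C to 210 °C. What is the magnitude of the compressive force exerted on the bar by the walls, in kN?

Free thermal elongation = αΔT L = 13.2×10⁻⁶ × 184 × 1850 = 4.493 mm.
This is smaller than the 8.4 mm clearance, so the bar expands freely without reaching the stop — the stress is zero.

P ≈ 0 kN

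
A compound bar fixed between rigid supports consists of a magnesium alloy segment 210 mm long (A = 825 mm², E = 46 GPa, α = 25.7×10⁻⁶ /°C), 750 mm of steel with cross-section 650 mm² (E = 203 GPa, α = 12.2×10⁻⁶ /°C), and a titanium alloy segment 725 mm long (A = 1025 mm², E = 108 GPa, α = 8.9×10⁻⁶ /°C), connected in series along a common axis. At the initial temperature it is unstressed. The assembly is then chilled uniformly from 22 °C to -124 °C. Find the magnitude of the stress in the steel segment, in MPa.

σ ≈ 265 MPa (tensile)

If the supports were absent, the total length change would be Σ αᵢΔT Lᵢ = 25.7×10⁻⁶×146×210 + 12.2×10⁻⁶×146×750 + 8.9×10⁻⁶×146×725 = 3.066 mm.
The walls prevent any net length change, so an axial force P (same in every segment) develops. Compatibility: P · Σ Lᵢ/(AᵢEᵢ) = δ_free.
Σ Lᵢ/(AᵢEᵢ) = 210/(825×46×10³) + 750/(650×203×10³) + 725/(1025×108×10³) = 1.777×10⁻⁵ mm/N.
P = 3.066 / 1.777×10⁻⁵ = 172600 N = 172.6 kN, tensile.
σ_{steel} = P / A = 172600 / 650 = 265.5 MPa.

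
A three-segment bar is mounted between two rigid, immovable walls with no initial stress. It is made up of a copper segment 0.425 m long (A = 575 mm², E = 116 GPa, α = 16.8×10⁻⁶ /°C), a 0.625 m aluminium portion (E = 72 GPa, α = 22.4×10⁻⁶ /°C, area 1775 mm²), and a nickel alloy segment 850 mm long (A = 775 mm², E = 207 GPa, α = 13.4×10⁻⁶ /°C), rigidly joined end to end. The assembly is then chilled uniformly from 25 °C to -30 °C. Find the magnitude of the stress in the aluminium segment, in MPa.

σ ≈ 60.9 MPa (tensile)

If the supports were absent, the total length change would be Σ αᵢΔT Lᵢ = 16.8×10⁻⁶×55×425 + 22.4×10⁻⁶×55×625 + 13.4×10⁻⁶×55×850 = 1.789 mm.
The walls prevent any net length change, so an axial force P (same in every segment) develops. Compatibility: P · Σ Lᵢ/(AᵢEᵢ) = δ_free.
The series flexibility is Σ Lᵢ/(AᵢEᵢ) = 425/(575×116×10³) + 625/(1775×72×10³) + 850/(775×207×10³) = 1.656×10⁻⁵ mm/N.
So P = 1.789 / 1.656×10⁻⁵ = 108 kN, tensile.
σ_{aluminium} = P / A = 108000 / 1775 = 60.87 MPa.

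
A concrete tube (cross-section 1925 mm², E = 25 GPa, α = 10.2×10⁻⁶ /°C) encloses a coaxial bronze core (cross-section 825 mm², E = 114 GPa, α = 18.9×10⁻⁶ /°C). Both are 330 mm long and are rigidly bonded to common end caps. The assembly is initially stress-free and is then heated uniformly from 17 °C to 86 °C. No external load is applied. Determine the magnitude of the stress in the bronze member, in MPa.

σ ≈ 23.2 MPa (compressive)

Both members must finish at the same length. With the larger α, the bronze tends to over-expand; the plates restrain it, putting the bronze in compression and the concrete in tension. With no external load the two internal forces are equal and opposite, magnitude P.
Compatibility of the two members (thermal + elastic change equal): (α₁ − α₂)ΔT = P·[1/(A₁E₁) + 1/(A₂E₂)].
|α₁ − α₂|·ΔT = 8.7×10⁻⁶ × 69 = 0.0006003.
1/(A₁E₁) + 1/(A₂E₂) = 1/(1925×25×10³) + 1/(825×114×10³) = 3.141×10⁻⁸ N⁻¹.
P = 0.0006003 / 3.141×10⁻⁸ = 19110 N = 19.11 kN.
σ_{bronze} = P/A₂ = 19110/825 = 23.16 MPa, compressive.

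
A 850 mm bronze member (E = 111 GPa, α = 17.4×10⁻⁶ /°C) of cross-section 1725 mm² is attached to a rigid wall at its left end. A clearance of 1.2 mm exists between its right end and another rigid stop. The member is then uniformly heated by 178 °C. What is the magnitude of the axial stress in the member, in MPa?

σ ≈ 187 MPa (compressive)

Free thermal elongation = αΔT L = 17.4×10⁻⁶ × 178 × 850 = 2.633 mm.
The gap closes (δ_free > 1.2 mm) and the wall then resists a further 2.633 − 1.2 = 1.433 mm of expansion.
That suppressed elongation corresponds to σ = E·Δ/L = 111×10³ × 1.433/850 = 187.1 MPa.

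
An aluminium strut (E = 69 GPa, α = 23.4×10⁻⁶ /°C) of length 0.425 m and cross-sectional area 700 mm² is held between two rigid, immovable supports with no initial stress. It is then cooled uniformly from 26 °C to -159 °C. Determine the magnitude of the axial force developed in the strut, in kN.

The ends cannot move, so σ = EαΔT = 69×10³ × 23.4×10⁻⁶ × 185 = 298.7 MPa.
Axial force P = σA = 298.7 × 700 = 209100 N = 209.1 kN, tensile.

P ≈ 209 kN (tensile)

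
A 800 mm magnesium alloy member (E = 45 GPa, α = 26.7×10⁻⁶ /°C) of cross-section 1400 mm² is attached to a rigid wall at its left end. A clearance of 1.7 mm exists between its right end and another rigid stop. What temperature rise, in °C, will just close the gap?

ΔT ≈ 79.6 °C

The gap closes when αΔT L = 1.7 mm, since the member is still unstressed at that instant.
ΔT = 1.7 / (26.7×10⁻⁶ × 800) = 79.59 °C.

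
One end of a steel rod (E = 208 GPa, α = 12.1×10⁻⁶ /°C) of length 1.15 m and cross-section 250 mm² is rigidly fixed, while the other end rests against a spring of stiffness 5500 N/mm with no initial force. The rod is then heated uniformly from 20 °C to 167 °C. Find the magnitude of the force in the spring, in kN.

P ≈ 10 kN

The unrestrained thermal change is αΔT L = 12.1×10⁻⁶ × 147 × 1150 = 2.046 mm.
With a force P in the spring, the elastic change of the rod is PL/(AE) and that of the spring is P/k; compatibility requires their sum to equal δ_free.
P [ L/(AE) + 1/k ] = δ_free → P [ 1150/(250×208×10³) + 1/(5500) ] = 2.046.
P = 2.046 / 0.0002039 = 10030 N.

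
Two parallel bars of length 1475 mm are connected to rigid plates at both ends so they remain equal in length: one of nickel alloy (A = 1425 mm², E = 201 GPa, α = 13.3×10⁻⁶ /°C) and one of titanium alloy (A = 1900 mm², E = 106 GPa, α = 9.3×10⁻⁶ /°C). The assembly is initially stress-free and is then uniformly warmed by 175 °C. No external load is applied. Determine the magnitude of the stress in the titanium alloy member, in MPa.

Equilibrium of a rigid end plate with no external load gives equal and opposite internal forces ±P in the two members. Since α_{nickel alloy} > α_{titanium alloy}, heating drives the nickel alloy into compression and the titanium alloy into tension.
Setting the final lengths equal and cancelling L: (α₁ − α₂)ΔT = P/(A₁E₁) + P/(A₂E₂).
|α₁ − α₂|·ΔT = 4×10⁻⁶ × 175 = 0.0007.
1/(A₁E₁) + 1/(A₂E₂) = 1/(1425×201×10³) + 1/(1900×106×10³) = 8.457×10⁻⁹ N⁻¹.
P = 0.0007 / 8.457×10⁻⁹ = 82780 N = 82.78 kN.
σ_{titanium alloy} = P/A₂ = 82780/1900 = 43.57 MPa, tensile.

σ ≈ 43.6 MPa (tensile)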